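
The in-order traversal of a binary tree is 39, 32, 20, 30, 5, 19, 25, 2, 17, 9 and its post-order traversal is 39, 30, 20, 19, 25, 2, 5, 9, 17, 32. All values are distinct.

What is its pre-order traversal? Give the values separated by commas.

32, 39, 17, 5, 20, 30, 2, 25, 19, 9

The last element of post-order is the root; it splits in-order into left and right subtrees.
Root 32: left subtree has 1 node {39}, right has 8 {20, 30, 5, 19, 25, 2, 17, 9}.
  Root 17: left subtree has 6 nodes {20, 30, 5, 19, 25, 2}, right has 1 {9}.
    Root 5: left subtree has 2 nodes {20, 30}, right has 3 {19, 25, 2}.
      Root 20: left subtree has 0 nodes { }, right has 1 {30}.
      Root 2: left subtree has 2 nodes {19, 25}, right has 0 { }.
        Root 25: left subtree has 1 node {19}, right has 0 { }.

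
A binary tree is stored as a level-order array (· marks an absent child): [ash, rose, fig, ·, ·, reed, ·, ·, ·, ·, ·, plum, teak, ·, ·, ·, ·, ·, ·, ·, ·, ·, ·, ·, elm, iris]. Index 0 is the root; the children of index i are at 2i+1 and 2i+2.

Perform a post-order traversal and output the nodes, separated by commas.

rose, elm, plum, iris, teak, reed, fig, ash

Post-order visits the left subtree, then the right subtree, then the node.
At ash: go left to rose.
  rose is a leaf — visit rose.
At ash: go right to fig.
  At fig: go left to reed.
    At reed: go left to plum.
      At plum: no left child.
      At plum: go right to elm.
        elm is a leaf — visit elm.
      Visit plum.
    At reed: go right to teak.
      At teak: go left to iris.
        iris is a leaf — visit iris.
      At teak: no right child.
      Visit teak.
    Visit reed.
  At fig: no right child.
  Visit fig.
Visit ash.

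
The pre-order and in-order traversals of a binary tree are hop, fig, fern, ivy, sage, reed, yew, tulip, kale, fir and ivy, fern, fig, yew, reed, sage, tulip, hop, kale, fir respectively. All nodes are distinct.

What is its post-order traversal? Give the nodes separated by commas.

ivy, fern, yew, reed, tulip, sage, fig, fir, kale, hop

The first element of pre-order is the root; it splits in-order into left and right subtrees.
Root hop: left subtree has 7 nodes {ivy, fern, fig, yew, reed, sage, tulip}, right has 2 {kale, fir}.
  Root fig: left subtree has 2 nodes {ivy, fern}, right has 4 {yew, reed, sage, tulip}.
    Root fern: left subtree has 1 node {ivy}, right has 0 { }.
    Root sage: left subtree has 2 nodes {yew, reed}, right has 1 {tulip}.
      Root reed: left subtree has 1 node {yew}, right has 0 { }.
  Root kale: left subtree has 0 nodes { }, right has 1 {fir}.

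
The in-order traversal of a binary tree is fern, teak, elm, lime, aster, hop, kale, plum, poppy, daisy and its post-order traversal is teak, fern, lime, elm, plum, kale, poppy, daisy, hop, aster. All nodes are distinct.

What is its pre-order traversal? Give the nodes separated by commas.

aster, elm, fern, teak, lime, hop, daisy, poppy, kale, plum

The last element of post-order is the root; it splits in-order into left and right subtrees.
Root aster: left subtree has 4 nodes {fern, teak, elm, lime}, right has 5 {hop, kale, plum, poppy, daisy}.
  Root elm: left subtree has 2 nodes {fern, teak}, right has 1 {lime}.
    Root fern: left subtree has 0 nodes { }, right has 1 {teak}.
  Root hop: left subtree has 0 nodes { }, right has 4 {kale, plum, poppy, daisy}.
    Root daisy: left subtree has 3 nodes {kale, plum, poppy}, right has 0 { }.
      Root poppy: left subtree has 2 nodes {kale, plum}, right has 0 { }.
        Root kale: left subtree has 0 nodes { }, right has 1 {plum}.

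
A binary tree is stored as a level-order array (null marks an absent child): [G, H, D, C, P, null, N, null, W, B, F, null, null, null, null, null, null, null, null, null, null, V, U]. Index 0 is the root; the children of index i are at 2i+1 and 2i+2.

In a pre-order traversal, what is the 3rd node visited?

C

Pre-order visits the node, then its left subtree, then its right subtree.
Visit G.
At G: go left to H.
  Visit H.
  At H: go left to C.
    Visit C.
    At C: no left child.
    At C: go right to W.
      W is a leaf — visit W.
  At H: go right to P.
    Visit P.
    At P: go left to B.
      B is a leaf — visit B.
    At P: go right to F.
      Visit F.
      At F: go left to V.
        V is a leaf — visit V.
      At F: go right to U.
        U is a leaf — visit U.
At G: go right to D.
  Visit D.
  At D: no left child.
  At D: go right to N.
    N is a leaf — visit N.
Full pre-order sequence: G, H, C, W, P, B, F, V, U, D, N.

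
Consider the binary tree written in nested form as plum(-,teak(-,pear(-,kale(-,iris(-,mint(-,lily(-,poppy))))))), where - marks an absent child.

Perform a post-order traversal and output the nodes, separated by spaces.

poppy lily mint iris kale pear teak plum

Post-order visits the left subtree, then the right subtree, then the node.
At plum: no left child.
At plum: go right to teak.
  At teak: no left child.
  At teak: go right to pear.
    At pear: no left child.
    At pear: go right to kale.
      At kale: no left child.
      At kale: go right to iris.
        At iris: no left child.
        At iris: go right to mint.
          At mint: no left child.
          At mint: go right to lily.
            At lily: no left child.
            At lily: go right to poppy.
              poppy is a leaf — visit poppy.
            Visit lily.
          Visit mint.
        Visit iris.
      Visit kale.
    Visit pear.
  Visit teak.
Visit plum.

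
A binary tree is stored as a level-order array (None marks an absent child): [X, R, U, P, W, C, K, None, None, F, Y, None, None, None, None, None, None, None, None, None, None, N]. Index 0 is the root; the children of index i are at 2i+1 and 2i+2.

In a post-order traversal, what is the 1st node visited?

Post-order visits the left subtree, then the right subtree, then the node.
At X: go left to R.
  At R: go left to P.
    P is a leaf — visit P.
  At R: go right to W.
    At W: go left to F.
      F is a leaf — visit F.
    At W: go right to Y.
      At Y: go left to N.
        N is a leaf — visit N.
      At Y: no right child.
      Visit Y.
    Visit W.
  Visit R.
At X: go right to U.
  At U: go left to C.
    C is a leaf — visit C.
  At U: go right to K.
    K is a leaf — visit K.
  Visit U.
Visit X.
Full post-order sequence: P, F, N, Y, W, R, C, K, U, X.

P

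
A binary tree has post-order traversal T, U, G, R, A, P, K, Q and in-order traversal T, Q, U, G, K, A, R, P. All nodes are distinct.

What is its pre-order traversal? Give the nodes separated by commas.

The last element of post-order is the root; it splits in-order into left and right subtrees.
Root Q: left subtree has 1 node {T}, right has 6 {U, G, K, A, R, P}.
  Root K: left subtree has 2 nodes {U, G}, right has 3 {A, R, P}.
    Root G: left subtree has 1 node {U}, right has 0 { }.
    Root P: left subtree has 2 nodes {A, R}, right has 0 { }.
      Root A: left subtree has 0 nodes { }, right has 1 {R}.

Q, T, K, G, U, P, A, R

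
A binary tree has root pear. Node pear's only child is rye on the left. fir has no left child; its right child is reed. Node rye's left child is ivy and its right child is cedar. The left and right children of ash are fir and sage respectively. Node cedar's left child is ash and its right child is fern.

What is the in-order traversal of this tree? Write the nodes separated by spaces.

In-order visits the left subtree, then the node, then the right subtree.
At pear: go left to rye.
  At rye: go left to ivy.
    ivy is a leaf — visit ivy.
  Visit rye.
  At rye: go right to cedar.
    At cedar: go left to ash.
      At ash: go left to fir.
        At fir: no left child.
        Visit fir.
        At fir: go right to reed.
          reed is a leaf — visit reed.
      Visit ash.
      At ash: go right to sage.
        sage is a leaf — visit sage.
    Visit cedar.
    At cedar: go right to fern.
      fern is a leaf — visit fern.
Visit pear.
At pear: no right child.

ivy rye fir reed ash sage cedar fern pear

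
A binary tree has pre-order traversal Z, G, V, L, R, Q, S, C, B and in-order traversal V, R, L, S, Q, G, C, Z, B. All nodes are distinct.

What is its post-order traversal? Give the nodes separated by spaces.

The first element of pre-order is the root; it splits in-order into left and right subtrees.
Root Z: left subtree has 7 nodes {V, R, L, S, Q, G, C}, right has 1 {B}.
  Root G: left subtree has 5 nodes {V, R, L, S, Q}, right has 1 {C}.
    Root V: left subtree has 0 nodes { }, right has 4 {R, L, S, Q}.
      Root L: left subtree has 1 node {R}, right has 2 {S, Q}.
        Root Q: left subtree has 1 node {S}, right has 0 { }.

R S Q L V C G B Z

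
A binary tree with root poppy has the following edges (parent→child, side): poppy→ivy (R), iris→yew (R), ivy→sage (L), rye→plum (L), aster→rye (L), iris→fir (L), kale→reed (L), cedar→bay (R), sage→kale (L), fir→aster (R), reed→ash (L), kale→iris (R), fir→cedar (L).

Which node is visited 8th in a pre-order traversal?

fir

Pre-order visits the node, then its left subtree, then its right subtree.
Visit poppy.
At poppy: no left child.
At poppy: go right to ivy.
  Visit ivy.
  At ivy: go left to sage.
    Visit sage.
    At sage: go left to kale.
      Visit kale.
      At kale: go left to reed.
        Visit reed.
        At reed: go left to ash.
          ash is a leaf — visit ash.
        At reed: no right child.
      At kale: go right to iris.
        Visit iris.
        At iris: go left to fir.
          Visit fir.
          At fir: go left to cedar.
            Visit cedar.
            At cedar: no left child.
            At cedar: go right to bay.
              bay is a leaf — visit bay.
          At fir: go right to aster.
            Visit aster.
            At aster: go left to rye.
              Visit rye.
              At rye: go left to plum.
                plum is a leaf — visit plum.
              At rye: no right child.
            At aster: no right child.
        At iris: go right to yew.
          yew is a leaf — visit yew.
    At sage: no right child.
  At ivy: no right child.
Full pre-order sequence: poppy, ivy, sage, kale, reed, ash, iris, fir, cedar, bay, aster, rye, plum, yew.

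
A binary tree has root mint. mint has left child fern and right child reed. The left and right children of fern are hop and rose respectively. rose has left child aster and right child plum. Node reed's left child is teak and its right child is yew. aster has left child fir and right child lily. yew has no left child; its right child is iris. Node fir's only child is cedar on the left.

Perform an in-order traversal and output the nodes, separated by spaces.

In-order visits the left subtree, then the node, then the right subtree.
At mint: go left to fern.
  At fern: go left to hop.
    hop is a leaf — visit hop.
  Visit fern.
  At fern: go right to rose.
    At rose: go left to aster.
      At aster: go left to fir.
        At fir: go left to cedar.
          cedar is a leaf — visit cedar.
        Visit fir.
        At fir: no right child.
      Visit aster.
      At aster: go right to lily.
        lily is a leaf — visit lily.
    Visit rose.
    At rose: go right to plum.
      plum is a leaf — visit plum.
Visit mint.
At mint: go right to reed.
  At reed: go left to teak.
    teak is a leaf — visit teak.
  Visit reed.
  At reed: go right to yew.
    At yew: no left child.
    Visit yew.
    At yew: go right to iris.
      iris is a leaf — visit iris.

hop fern cedar fir aster lily rose plum mint teak reed yew iris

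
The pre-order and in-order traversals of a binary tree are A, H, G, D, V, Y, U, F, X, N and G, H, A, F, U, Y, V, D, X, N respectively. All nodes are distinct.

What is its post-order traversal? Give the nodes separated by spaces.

G H F U Y V N X D A

The first element of pre-order is the root; it splits in-order into left and right subtrees.
Root A: left subtree has 2 nodes {G, H}, right has 7 {F, U, Y, V, D, X, N}.
  Root H: left subtree has 1 node {G}, right has 0 { }.
  Root D: left subtree has 4 nodes {F, U, Y, V}, right has 2 {X, N}.
    Root V: left subtree has 3 nodes {F, U, Y}, right has 0 { }.
      Root Y: left subtree has 2 nodes {F, U}, right has 0 { }.
        Root U: left subtree has 1 node {F}, right has 0 { }.
    Root X: left subtree has 0 nodes { }, right has 1 {N}.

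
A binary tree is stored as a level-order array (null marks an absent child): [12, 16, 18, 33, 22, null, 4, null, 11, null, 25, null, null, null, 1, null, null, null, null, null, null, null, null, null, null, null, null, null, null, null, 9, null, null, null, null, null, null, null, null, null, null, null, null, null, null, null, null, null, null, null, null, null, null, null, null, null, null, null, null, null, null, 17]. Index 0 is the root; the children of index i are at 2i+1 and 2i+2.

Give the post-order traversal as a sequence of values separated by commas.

11, 33, 25, 22, 16, 17, 9, 1, 4, 18, 12

Post-order visits the left subtree, then the right subtree, then the node.
At 12: go left to 16.
  At 16: go left to 33.
    At 33: no left child.
    At 33: go right to 11.
      11 is a leaf — visit 11.
    Visit 33.
  At 16: go right to 22.
    At 22: no left child.
    At 22: go right to 25.
      25 is a leaf — visit 25.
    Visit 22.
  Visit 16.
At 12: go right to 18.
  At 18: no left child.
  At 18: go right to 4.
    At 4: no left child.
    At 4: go right to 1.
      At 1: no left child.
      At 1: go right to 9.
        At 9: go left to 17.
          17 is a leaf — visit 17.
        At 9: no right child.
        Visit 9.
      Visit 1.
    Visit 4.
  Visit 18.
Visit 12.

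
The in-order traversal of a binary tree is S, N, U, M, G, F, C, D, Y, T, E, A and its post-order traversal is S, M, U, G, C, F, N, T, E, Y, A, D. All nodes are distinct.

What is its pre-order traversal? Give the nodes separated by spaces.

D N S F G U M C A Y E T

The last element of post-order is the root; it splits in-order into left and right subtrees.
Root D: left subtree has 7 nodes {S, N, U, M, G, F, C}, right has 4 {Y, T, E, A}.
  Root N: left subtree has 1 node {S}, right has 5 {U, M, G, F, C}.
    Root F: left subtree has 3 nodes {U, M, G}, right has 1 {C}.
      Root G: left subtree has 2 nodes {U, M}, right has 0 { }.
        Root U: left subtree has 0 nodes { }, right has 1 {M}.
  Root A: left subtree has 3 nodes {Y, T, E}, right has 0 { }.
    Root Y: left subtree has 0 nodes { }, right has 2 {T, E}.
      Root E: left subtree has 1 node {T}, right has 0 { }.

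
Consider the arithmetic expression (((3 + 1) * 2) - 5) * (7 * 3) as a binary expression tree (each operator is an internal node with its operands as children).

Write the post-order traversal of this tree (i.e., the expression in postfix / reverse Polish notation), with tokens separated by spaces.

Post-order on an expression tree gives postfix notation: for each operator, emit left operand, right operand, then the operator.

3 1 + 2 * 5 - 7 3 * *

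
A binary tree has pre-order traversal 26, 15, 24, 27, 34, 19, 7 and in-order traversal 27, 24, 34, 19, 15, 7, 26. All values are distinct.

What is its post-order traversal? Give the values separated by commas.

The first element of pre-order is the root; it splits in-order into left and right subtrees.
Root 26: left subtree has 6 nodes {27, 24, 34, 19, 15, 7}, right has 0 { }.
  Root 15: left subtree has 4 nodes {27, 24, 34, 19}, right has 1 {7}.
    Root 24: left subtree has 1 node {27}, right has 2 {34, 19}.
      Root 34: left subtree has 0 nodes { }, right has 1 {19}.

27, 19, 34, 24, 7, 15, 26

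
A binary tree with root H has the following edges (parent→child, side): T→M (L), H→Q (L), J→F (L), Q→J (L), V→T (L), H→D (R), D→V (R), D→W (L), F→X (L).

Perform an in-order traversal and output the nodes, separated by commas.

X, F, J, Q, H, W, D, M, T, V

In-order visits the left subtree, then the node, then the right subtree.
At H: go left to Q.
  At Q: go left to J.
    At J: go left to F.
      At F: go left to X.
        X is a leaf — visit X.
      Visit F.
      At F: no right child.
    Visit J.
    At J: no right child.
  Visit Q.
  At Q: no right child.
Visit H.
At H: go right to D.
  At D: go left to W.
    W is a leaf — visit W.
  Visit D.
  At D: go right to V.
    At V: go left to T.
      At T: go left to M.
        M is a leaf — visit M.
      Visit T.
      At T: no right child.
    Visit V.
    At V: no right child.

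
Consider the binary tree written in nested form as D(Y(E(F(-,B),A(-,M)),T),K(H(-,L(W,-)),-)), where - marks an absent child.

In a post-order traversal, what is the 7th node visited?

Post-order visits the left subtree, then the right subtree, then the node.
At D: go left to Y.
  At Y: go left to E.
    At E: go left to F.
      At F: no left child.
      At F: go right to B.
        B is a leaf — visit B.
      Visit F.
    At E: go right to A.
      At A: no left child.
      At A: go right to M.
        M is a leaf — visit M.
      Visit A.
    Visit E.
  At Y: go right to T.
    T is a leaf — visit T.
  Visit Y.
At D: go right to K.
  At K: go left to H.
    At H: no left child.
    At H: go right to L.
      At L: go left to W.
        W is a leaf — visit W.
      At L: no right child.
      Visit L.
    Visit H.
  At K: no right child.
  Visit K.
Visit D.
Full post-order sequence: B, F, M, A, E, T, Y, W, L, H, K, D.

Y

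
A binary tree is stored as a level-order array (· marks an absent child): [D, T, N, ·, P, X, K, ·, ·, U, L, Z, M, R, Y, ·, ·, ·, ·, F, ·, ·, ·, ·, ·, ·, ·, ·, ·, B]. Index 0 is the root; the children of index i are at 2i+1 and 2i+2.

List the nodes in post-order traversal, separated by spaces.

Post-order visits the left subtree, then the right subtree, then the node.
At D: go left to T.
  At T: no left child.
  At T: go right to P.
    At P: go left to U.
      At U: go left to F.
        F is a leaf — visit F.
      At U: no right child.
      Visit U.
    At P: go right to L.
      L is a leaf — visit L.
    Visit P.
  Visit T.
At D: go right to N.
  At N: go left to X.
    At X: go left to Z.
      Z is a leaf — visit Z.
    At X: go right to M.
      M is a leaf — visit M.
    Visit X.
  At N: go right to K.
    At K: go left to R.
      R is a leaf — visit R.
    At K: go right to Y.
      At Y: go left to B.
        B is a leaf — visit B.
      At Y: no right child.
      Visit Y.
    Visit K.
  Visit N.
Visit D.

F U L P T Z M X R B Y K N D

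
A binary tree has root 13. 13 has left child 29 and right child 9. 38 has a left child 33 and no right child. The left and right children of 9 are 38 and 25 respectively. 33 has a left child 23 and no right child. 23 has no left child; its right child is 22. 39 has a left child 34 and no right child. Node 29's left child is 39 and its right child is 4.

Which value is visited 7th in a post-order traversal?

Post-order visits the left subtree, then the right subtree, then the node.
At 13: go left to 29.
  At 29: go left to 39.
    At 39: go left to 34.
      34 is a leaf — visit 34.
    At 39: no right child.
    Visit 39.
  At 29: go right to 4.
    4 is a leaf — visit 4.
  Visit 29.
At 13: go right to 9.
  At 9: go left to 38.
    At 38: go left to 33.
      At 33: go left to 23.
        At 23: no left child.
        At 23: go right to 22.
          22 is a leaf — visit 22.
        Visit 23.
      At 33: no right child.
      Visit 33.
    At 38: no right child.
    Visit 38.
  At 9: go right to 25.
    25 is a leaf — visit 25.
  Visit 9.
Visit 13.
Full post-order sequence: 34, 39, 4, 29, 22, 23, 33, 38, 25, 9, 13.

33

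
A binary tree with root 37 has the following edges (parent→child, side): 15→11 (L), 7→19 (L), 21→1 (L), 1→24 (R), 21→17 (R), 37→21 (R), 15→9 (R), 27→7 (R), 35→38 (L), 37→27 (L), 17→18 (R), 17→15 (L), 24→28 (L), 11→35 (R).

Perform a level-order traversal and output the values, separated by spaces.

Level-order visits nodes level by level from the root, left to right within each level.
Level 0: 37
Level 1: 27, 21
Level 2: 7, 1, 17
Level 3: 19, 24, 15, 18
Level 4: 28, 11, 9
Level 5: 35
Level 6: 38

37 27 21 7 1 17 19 24 15 18 28 11 9 35 38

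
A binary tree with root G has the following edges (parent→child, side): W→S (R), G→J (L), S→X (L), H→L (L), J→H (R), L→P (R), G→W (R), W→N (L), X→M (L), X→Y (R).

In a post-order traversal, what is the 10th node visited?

W

Post-order visits the left subtree, then the right subtree, then the node.
At G: go left to J.
  At J: no left child.
  At J: go right to H.
    At H: go left to L.
      At L: no left child.
      At L: go right to P.
        P is a leaf — visit P.
      Visit L.
    At H: no right child.
    Visit H.
  Visit J.
At G: go right to W.
  At W: go left to N.
    N is a leaf — visit N.
  At W: go right to S.
    At S: go left to X.
      At X: go left to M.
        M is a leaf — visit M.
      At X: go right to Y.
        Y is a leaf — visit Y.
      Visit X.
    At S: no right child.
    Visit S.
  Visit W.
Visit G.
Full post-order sequence: P, L, H, J, N, M, Y, X, S, W, G.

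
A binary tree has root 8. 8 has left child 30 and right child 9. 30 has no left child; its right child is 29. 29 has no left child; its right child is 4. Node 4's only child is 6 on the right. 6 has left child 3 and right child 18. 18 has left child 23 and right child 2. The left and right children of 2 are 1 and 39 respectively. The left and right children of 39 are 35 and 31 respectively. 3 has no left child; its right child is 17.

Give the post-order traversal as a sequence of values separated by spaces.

17 3 23 1 35 31 39 2 18 6 4 29 30 9 8

Post-order visits the left subtree, then the right subtree, then the node.
At 8: go left to 30.
  At 30: no left child.
  At 30: go right to 29.
    At 29: no left child.
    At 29: go right to 4.
      At 4: no left child.
      At 4: go right to 6.
        At 6: go left to 3.
          At 3: no left child.
          At 3: go right to 17.
            17 is a leaf — visit 17.
          Visit 3.
        At 6: go right to 18.
          At 18: go left to 23.
            23 is a leaf — visit 23.
          At 18: go right to 2.
            At 2: go left to 1.
              1 is a leaf — visit 1.
            At 2: go right to 39.
              At 39: go left to 35.
                35 is a leaf — visit 35.
              At 39: go right to 31.
                31 is a leaf — visit 31.
              Visit 39.
            Visit 2.
          Visit 18.
        Visit 6.
      Visit 4.
    Visit 29.
  Visit 30.
At 8: go right to 9.
  9 is a leaf — visit 9.
Visit 8.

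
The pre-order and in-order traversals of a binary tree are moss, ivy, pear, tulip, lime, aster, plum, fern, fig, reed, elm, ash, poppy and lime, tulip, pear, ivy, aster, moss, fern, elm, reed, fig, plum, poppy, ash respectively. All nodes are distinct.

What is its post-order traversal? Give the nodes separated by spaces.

lime tulip pear aster ivy elm reed fig fern poppy ash plum moss

The first element of pre-order is the root; it splits in-order into left and right subtrees.
Root moss: left subtree has 5 nodes {lime, tulip, pear, ivy, aster}, right has 7 {fern, elm, reed, fig, plum, poppy, ash}.
  Root ivy: left subtree has 3 nodes {lime, tulip, pear}, right has 1 {aster}.
    Root pear: left subtree has 2 nodes {lime, tulip}, right has 0 { }.
      Root tulip: left subtree has 1 node {lime}, right has 0 { }.
  Root plum: left subtree has 4 nodes {fern, elm, reed, fig}, right has 2 {poppy, ash}.
    Root fern: left subtree has 0 nodes { }, right has 3 {elm, reed, fig}.
      Root fig: left subtree has 2 nodes {elm, reed}, right has 0 { }.
        Root reed: left subtree has 1 node {elm}, right has 0 { }.
    Root ash: left subtree has 1 node {poppy}, right has 0 { }.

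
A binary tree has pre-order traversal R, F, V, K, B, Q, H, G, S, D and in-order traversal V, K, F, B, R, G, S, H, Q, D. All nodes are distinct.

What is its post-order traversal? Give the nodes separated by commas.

K, V, B, F, S, G, H, D, Q, R

The first element of pre-order is the root; it splits in-order into left and right subtrees.
Root R: left subtree has 4 nodes {V, K, F, B}, right has 5 {G, S, H, Q, D}.
  Root F: left subtree has 2 nodes {V, K}, right has 1 {B}.
    Root V: left subtree has 0 nodes { }, right has 1 {K}.
  Root Q: left subtree has 3 nodes {G, S, H}, right has 1 {D}.
    Root H: left subtree has 2 nodes {G, S}, right has 0 { }.
      Root G: left subtree has 0 nodes { }, right has 1 {S}.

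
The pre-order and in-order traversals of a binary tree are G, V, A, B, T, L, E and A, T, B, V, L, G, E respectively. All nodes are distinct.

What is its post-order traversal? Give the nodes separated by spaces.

The first element of pre-order is the root; it splits in-order into left and right subtrees.
Root G: left subtree has 5 nodes {A, T, B, V, L}, right has 1 {E}.
  Root V: left subtree has 3 nodes {A, T, B}, right has 1 {L}.
    Root A: left subtree has 0 nodes { }, right has 2 {T, B}.
      Root B: left subtree has 1 node {T}, right has 0 { }.

T B A L V E G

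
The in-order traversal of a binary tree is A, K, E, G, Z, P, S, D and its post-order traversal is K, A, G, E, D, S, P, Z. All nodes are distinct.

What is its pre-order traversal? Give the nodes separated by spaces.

Z E A K G P S D

The last element of post-order is the root; it splits in-order into left and right subtrees.
Root Z: left subtree has 4 nodes {A, K, E, G}, right has 3 {P, S, D}.
  Root E: left subtree has 2 nodes {A, K}, right has 1 {G}.
    Root A: left subtree has 0 nodes { }, right has 1 {K}.
  Root P: left subtree has 0 nodes { }, right has 2 {S, D}.
    Root S: left subtree has 0 nodes { }, right has 1 {D}.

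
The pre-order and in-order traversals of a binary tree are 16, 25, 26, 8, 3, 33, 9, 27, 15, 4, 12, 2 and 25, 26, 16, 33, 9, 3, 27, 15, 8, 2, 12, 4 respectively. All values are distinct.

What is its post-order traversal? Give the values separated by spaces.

26 25 9 33 15 27 3 2 12 4 8 16

The first element of pre-order is the root; it splits in-order into left and right subtrees.
Root 16: left subtree has 2 nodes {25, 26}, right has 9 {33, 9, 3, 27, 15, 8, 2, 12, 4}.
  Root 25: left subtree has 0 nodes { }, right has 1 {26}.
  Root 8: left subtree has 5 nodes {33, 9, 3, 27, 15}, right has 3 {2, 12, 4}.
    Root 3: left subtree has 2 nodes {33, 9}, right has 2 {27, 15}.
      Root 33: left subtree has 0 nodes { }, right has 1 {9}.
      Root 27: left subtree has 0 nodes { }, right has 1 {15}.
    Root 4: left subtree has 2 nodes {2, 12}, right has 0 { }.
      Root 12: left subtree has 1 node {2}, right has 0 { }.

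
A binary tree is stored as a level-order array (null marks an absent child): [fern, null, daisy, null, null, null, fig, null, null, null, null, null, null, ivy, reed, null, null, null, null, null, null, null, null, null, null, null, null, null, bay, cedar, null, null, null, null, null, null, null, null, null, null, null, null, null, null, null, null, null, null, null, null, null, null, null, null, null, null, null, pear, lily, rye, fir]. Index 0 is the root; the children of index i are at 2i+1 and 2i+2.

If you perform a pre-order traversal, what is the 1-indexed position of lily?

Pre-order visits the node, then its left subtree, then its right subtree.
Visit fern.
At fern: no left child.
At fern: go right to daisy.
  Visit daisy.
  At daisy: no left child.
  At daisy: go right to fig.
    Visit fig.
    At fig: go left to ivy.
      Visit ivy.
      At ivy: no left child.
      At ivy: go right to bay.
        Visit bay.
        At bay: go left to pear.
          pear is a leaf — visit pear.
        At bay: go right to lily.
          lily is a leaf — visit lily.
    At fig: go right to reed.
      Visit reed.
      At reed: go left to cedar.
        Visit cedar.
        At cedar: go left to rye.
          rye is a leaf — visit rye.
        At cedar: go right to fir.
          fir is a leaf — visit fir.
      At reed: no right child.
Full pre-order sequence: fern, daisy, fig, ivy, bay, pear, lily, reed, cedar, rye, fir.

7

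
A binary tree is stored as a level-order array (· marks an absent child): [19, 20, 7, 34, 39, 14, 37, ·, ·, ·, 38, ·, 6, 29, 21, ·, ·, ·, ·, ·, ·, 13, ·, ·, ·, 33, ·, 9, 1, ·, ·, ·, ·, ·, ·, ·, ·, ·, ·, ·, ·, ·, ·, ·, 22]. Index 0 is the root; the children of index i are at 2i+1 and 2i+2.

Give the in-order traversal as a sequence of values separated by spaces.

34 20 39 13 22 38 19 14 33 6 7 9 29 1 37 21

In-order visits the left subtree, then the node, then the right subtree.
At 19: go left to 20.
  At 20: go left to 34.
    34 is a leaf — visit 34.
  Visit 20.
  At 20: go right to 39.
    At 39: no left child.
    Visit 39.
    At 39: go right to 38.
      At 38: go left to 13.
        At 13: no left child.
        Visit 13.
        At 13: go right to 22.
          22 is a leaf — visit 22.
      Visit 38.
      At 38: no right child.
Visit 19.
At 19: go right to 7.
  At 7: go left to 14.
    At 14: no left child.
    Visit 14.
    At 14: go right to 6.
      At 6: go left to 33.
        33 is a leaf — visit 33.
      Visit 6.
      At 6: no right child.
  Visit 7.
  At 7: go right to 37.
    At 37: go left to 29.
      At 29: go left to 9.
        9 is a leaf — visit 9.
      Visit 29.
      At 29: go right to 1.
        1 is a leaf — visit 1.
    Visit 37.
    At 37: go right to 21.
      21 is a leaf — visit 21.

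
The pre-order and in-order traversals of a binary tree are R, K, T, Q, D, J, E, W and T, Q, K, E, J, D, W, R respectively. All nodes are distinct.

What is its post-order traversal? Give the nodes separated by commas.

Q, T, E, J, W, D, K, R

The first element of pre-order is the root; it splits in-order into left and right subtrees.
Root R: left subtree has 7 nodes {T, Q, K, E, J, D, W}, right has 0 { }.
  Root K: left subtree has 2 nodes {T, Q}, right has 4 {E, J, D, W}.
    Root T: left subtree has 0 nodes { }, right has 1 {Q}.
    Root D: left subtree has 2 nodes {E, J}, right has 1 {W}.
      Root J: left subtree has 1 node {E}, right has 0 { }.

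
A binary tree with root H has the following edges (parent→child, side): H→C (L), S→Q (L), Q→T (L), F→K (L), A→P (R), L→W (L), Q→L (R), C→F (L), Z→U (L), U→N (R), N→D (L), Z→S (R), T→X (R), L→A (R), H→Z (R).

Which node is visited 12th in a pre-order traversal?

X

Pre-order visits the node, then its left subtree, then its right subtree.
Visit H.
At H: go left to C.
  Visit C.
  At C: go left to F.
    Visit F.
    At F: go left to K.
      K is a leaf — visit K.
    At F: no right child.
  At C: no right child.
At H: go right to Z.
  Visit Z.
  At Z: go left to U.
    Visit U.
    At U: no left child.
    At U: go right to N.
      Visit N.
      At N: go left to D.
        D is a leaf — visit D.
      At N: no right child.
  At Z: go right to S.
    Visit S.
    At S: go left to Q.
      Visit Q.
      At Q: go left to T.
        Visit T.
        At T: no left child.
        At T: go right to X.
          X is a leaf — visit X.
      At Q: go right to L.
        Visit L.
        At L: go left to W.
          W is a leaf — visit W.
        At L: go right to A.
          Visit A.
          At A: no left child.
          At A: go right to P.
            P is a leaf — visit P.
    At S: no right child.
Full pre-order sequence: H, C, F, K, Z, U, N, D, S, Q, T, X, L, W, A, P.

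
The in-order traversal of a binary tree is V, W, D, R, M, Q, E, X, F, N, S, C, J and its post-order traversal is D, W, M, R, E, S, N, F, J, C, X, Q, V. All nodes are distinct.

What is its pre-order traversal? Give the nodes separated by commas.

The last element of post-order is the root; it splits in-order into left and right subtrees.
Root V: left subtree has 0 nodes { }, right has 12 {W, D, R, M, Q, E, X, F, N, S, C, J}.
  Root Q: left subtree has 4 nodes {W, D, R, M}, right has 7 {E, X, F, N, S, C, J}.
    Root R: left subtree has 2 nodes {W, D}, right has 1 {M}.
      Root W: left subtree has 0 nodes { }, right has 1 {D}.
    Root X: left subtree has 1 node {E}, right has 5 {F, N, S, C, J}.
      Root C: left subtree has 3 nodes {F, N, S}, right has 1 {J}.
        Root F: left subtree has 0 nodes { }, right has 2 {N, S}.
          Root N: left subtree has 0 nodes { }, right has 1 {S}.

V, Q, R, W, D, M, X, E, C, F, N, S, J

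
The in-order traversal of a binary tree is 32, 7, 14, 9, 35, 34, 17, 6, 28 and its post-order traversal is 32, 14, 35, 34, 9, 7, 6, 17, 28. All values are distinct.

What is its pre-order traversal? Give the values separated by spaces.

28 17 7 32 9 14 34 35 6

The last element of post-order is the root; it splits in-order into left and right subtrees.
Root 28: left subtree has 8 nodes {32, 7, 14, 9, 35, 34, 17, 6}, right has 0 { }.
  Root 17: left subtree has 6 nodes {32, 7, 14, 9, 35, 34}, right has 1 {6}.
    Root 7: left subtree has 1 node {32}, right has 4 {14, 9, 35, 34}.
      Root 9: left subtree has 1 node {14}, right has 2 {35, 34}.
        Root 34: left subtree has 1 node {35}, right has 0 { }.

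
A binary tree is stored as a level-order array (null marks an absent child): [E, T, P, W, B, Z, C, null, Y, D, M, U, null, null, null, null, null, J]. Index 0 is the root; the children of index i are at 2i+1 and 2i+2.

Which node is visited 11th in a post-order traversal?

Post-order visits the left subtree, then the right subtree, then the node.
At E: go left to T.
  At T: go left to W.
    At W: no left child.
    At W: go right to Y.
      At Y: go left to J.
        J is a leaf — visit J.
      At Y: no right child.
      Visit Y.
    Visit W.
  At T: go right to B.
    At B: go left to D.
      D is a leaf — visit D.
    At B: go right to M.
      M is a leaf — visit M.
    Visit B.
  Visit T.
At E: go right to P.
  At P: go left to Z.
    At Z: go left to U.
      U is a leaf — visit U.
    At Z: no right child.
    Visit Z.
  At P: go right to C.
    C is a leaf — visit C.
  Visit P.
Visit E.
Full post-order sequence: J, Y, W, D, M, B, T, U, Z, C, P, E.

P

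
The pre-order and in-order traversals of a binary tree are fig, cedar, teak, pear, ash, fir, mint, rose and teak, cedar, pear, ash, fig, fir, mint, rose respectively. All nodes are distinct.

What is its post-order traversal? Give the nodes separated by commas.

The first element of pre-order is the root; it splits in-order into left and right subtrees.
Root fig: left subtree has 4 nodes {teak, cedar, pear, ash}, right has 3 {fir, mint, rose}.
  Root cedar: left subtree has 1 node {teak}, right has 2 {pear, ash}.
    Root pear: left subtree has 0 nodes { }, right has 1 {ash}.
  Root fir: left subtree has 0 nodes { }, right has 2 {mint, rose}.
    Root mint: left subtree has 0 nodes { }, right has 1 {rose}.

teak, ash, pear, cedar, rose, mint, fir, fig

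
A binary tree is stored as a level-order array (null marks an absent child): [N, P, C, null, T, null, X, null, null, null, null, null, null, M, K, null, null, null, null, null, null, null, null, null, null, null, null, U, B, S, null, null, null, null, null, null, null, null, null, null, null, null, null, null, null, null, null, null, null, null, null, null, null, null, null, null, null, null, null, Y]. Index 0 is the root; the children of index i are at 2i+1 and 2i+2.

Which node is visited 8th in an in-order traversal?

In-order visits the left subtree, then the node, then the right subtree.
At N: go left to P.
  At P: no left child.
  Visit P.
  At P: go right to T.
    T is a leaf — visit T.
Visit N.
At N: go right to C.
  At C: no left child.
  Visit C.
  At C: go right to X.
    At X: go left to M.
      At M: go left to U.
        U is a leaf — visit U.
      Visit M.
      At M: go right to B.
        B is a leaf — visit B.
    Visit X.
    At X: go right to K.
      At K: go left to S.
        At S: go left to Y.
          Y is a leaf — visit Y.
        Visit S.
        At S: no right child.
      Visit K.
      At K: no right child.
Full in-order sequence: P, T, N, C, U, M, B, X, Y, S, K.

X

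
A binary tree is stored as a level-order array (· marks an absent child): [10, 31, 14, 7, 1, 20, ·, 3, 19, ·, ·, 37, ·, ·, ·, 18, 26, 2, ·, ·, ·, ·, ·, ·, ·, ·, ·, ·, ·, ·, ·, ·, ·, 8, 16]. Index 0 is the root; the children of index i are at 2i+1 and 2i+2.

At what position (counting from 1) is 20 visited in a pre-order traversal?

13

Pre-order visits the node, then its left subtree, then its right subtree.
Visit 10.
At 10: go left to 31.
  Visit 31.
  At 31: go left to 7.
    Visit 7.
    At 7: go left to 3.
      Visit 3.
      At 3: go left to 18.
        18 is a leaf — visit 18.
      At 3: go right to 26.
        Visit 26.
        At 26: go left to 8.
          8 is a leaf — visit 8.
        At 26: go right to 16.
          16 is a leaf — visit 16.
    At 7: go right to 19.
      Visit 19.
      At 19: go left to 2.
        2 is a leaf — visit 2.
      At 19: no right child.
  At 31: go right to 1.
    1 is a leaf — visit 1.
At 10: go right to 14.
  Visit 14.
  At 14: go left to 20.
    Visit 20.
    At 20: go left to 37.
      37 is a leaf — visit 37.
    At 20: no right child.
  At 14: no right child.
Full pre-order sequence: 10, 31, 7, 3, 18, 26, 8, 16, 19, 2, 1, 14, 20, 37.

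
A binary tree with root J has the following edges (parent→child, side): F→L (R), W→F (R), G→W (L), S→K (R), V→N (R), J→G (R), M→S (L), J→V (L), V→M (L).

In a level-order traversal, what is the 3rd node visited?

G

Level-order visits nodes level by level from the root, left to right within each level.
Level 0: J
Level 1: V, G
Level 2: M, N, W
Level 3: S, F
Level 4: K, L
Full level-order sequence: J, V, G, M, N, W, S, F, K, L.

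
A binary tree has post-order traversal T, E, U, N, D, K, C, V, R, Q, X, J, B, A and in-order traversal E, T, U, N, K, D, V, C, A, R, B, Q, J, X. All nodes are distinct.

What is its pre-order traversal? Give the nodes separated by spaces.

The last element of post-order is the root; it splits in-order into left and right subtrees.
Root A: left subtree has 8 nodes {E, T, U, N, K, D, V, C}, right has 5 {R, B, Q, J, X}.
  Root V: left subtree has 6 nodes {E, T, U, N, K, D}, right has 1 {C}.
    Root K: left subtree has 4 nodes {E, T, U, N}, right has 1 {D}.
      Root N: left subtree has 3 nodes {E, T, U}, right has 0 { }.
        Root U: left subtree has 2 nodes {E, T}, right has 0 { }.
          Root E: left subtree has 0 nodes { }, right has 1 {T}.
  Root B: left subtree has 1 node {R}, right has 3 {Q, J, X}.
    Root J: left subtree has 1 node {Q}, right has 1 {X}.

A V K N U E T D C B R J Q X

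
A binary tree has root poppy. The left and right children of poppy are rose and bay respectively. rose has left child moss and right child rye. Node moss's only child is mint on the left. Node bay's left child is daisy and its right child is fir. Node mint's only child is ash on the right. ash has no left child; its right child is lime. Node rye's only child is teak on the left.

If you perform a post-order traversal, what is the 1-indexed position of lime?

1

Post-order visits the left subtree, then the right subtree, then the node.
At poppy: go left to rose.
  At rose: go left to moss.
    At moss: go left to mint.
      At mint: no left child.
      At mint: go right to ash.
        At ash: no left child.
        At ash: go right to lime.
          lime is a leaf — visit lime.
        Visit ash.
      Visit mint.
    At moss: no right child.
    Visit moss.
  At rose: go right to rye.
    At rye: go left to teak.
      teak is a leaf — visit teak.
    At rye: no right child.
    Visit rye.
  Visit rose.
At poppy: go right to bay.
  At bay: go left to daisy.
    daisy is a leaf — visit daisy.
  At bay: go right to fir.
    fir is a leaf — visit fir.
  Visit bay.
Visit poppy.
Full post-order sequence: lime, ash, mint, moss, teak, rye, rose, daisy, fir, bay, poppy.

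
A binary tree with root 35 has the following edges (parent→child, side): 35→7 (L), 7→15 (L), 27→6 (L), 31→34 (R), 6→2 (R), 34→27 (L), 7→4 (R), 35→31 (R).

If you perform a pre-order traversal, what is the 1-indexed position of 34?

Pre-order visits the node, then its left subtree, then its right subtree.
Visit 35.
At 35: go left to 7.
  Visit 7.
  At 7: go left to 15.
    15 is a leaf — visit 15.
  At 7: go right to 4.
    4 is a leaf — visit 4.
At 35: go right to 31.
  Visit 31.
  At 31: no left child.
  At 31: go right to 34.
    Visit 34.
    At 34: go left to 27.
      Visit 27.
      At 27: go left to 6.
        Visit 6.
        At 6: no left child.
        At 6: go right to 2.
          2 is a leaf — visit 2.
      At 27: no right child.
    At 34: no right child.
Full pre-order sequence: 35, 7, 15, 4, 31, 34, 27, 6, 2.

6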